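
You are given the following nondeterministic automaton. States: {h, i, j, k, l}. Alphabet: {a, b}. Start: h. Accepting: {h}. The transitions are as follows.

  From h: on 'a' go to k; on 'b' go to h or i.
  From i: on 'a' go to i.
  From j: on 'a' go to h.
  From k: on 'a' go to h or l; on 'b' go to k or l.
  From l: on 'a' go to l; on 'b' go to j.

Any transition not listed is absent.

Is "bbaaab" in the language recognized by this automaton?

No

Start in {h}.
Read 'b': h→{h, i}; now {h, i}.
Read 'b': h→{h, i}, i→∅; now {h, i}.
Read 'a': h→{k}, i→{i}; now {i, k}.
Read 'a': i→{i}, k→{h, l}; now {h, i, l}.
Read 'a': h→{k}, i→{i}, l→{l}; now {i, k, l}.
Read 'b': i→∅, k→{k, l}, l→{j}; now {j, k, l}.
The final set {j, k, l} contains no accepting state.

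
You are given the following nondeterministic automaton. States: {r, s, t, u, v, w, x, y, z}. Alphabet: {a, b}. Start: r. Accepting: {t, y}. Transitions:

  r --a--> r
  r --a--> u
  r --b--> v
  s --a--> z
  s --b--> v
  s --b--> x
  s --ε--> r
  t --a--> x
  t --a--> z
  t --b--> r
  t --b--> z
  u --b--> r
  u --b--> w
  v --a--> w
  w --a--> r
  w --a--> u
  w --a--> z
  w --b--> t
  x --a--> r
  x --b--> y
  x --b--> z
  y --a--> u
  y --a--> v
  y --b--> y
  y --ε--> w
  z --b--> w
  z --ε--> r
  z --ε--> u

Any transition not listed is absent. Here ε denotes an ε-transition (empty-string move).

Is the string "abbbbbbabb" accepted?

Yes

Start in {r}.
Read 'a': r→{r, u}; now {r, u}.
Read 'b': r→{v}, u→{r, w}; now {r, v, w}.
Read 'b': r→{v}, v→∅, w→{t}; now {t, v}.
Read 'b': t→{r, z}, v→∅; union {r, z}; ε-closure = {r, u, z}.
Read 'b': r→{v}, u→{r, w}, z→{w}; now {r, v, w}.
Read 'b': r→{v}, v→∅, w→{t}; now {t, v}.
Read 'b': t→{r, z}, v→∅; union {r, z}; ε-closure = {r, u, z}.
Read 'a': r→{r, u}, u→∅, z→∅; now {r, u}.
Read 'b': r→{v}, u→{r, w}; now {r, v, w}.
Read 'b': r→{v}, v→∅, w→{t}; now {t, v}.
The final set {t, v} contains the accepting state t.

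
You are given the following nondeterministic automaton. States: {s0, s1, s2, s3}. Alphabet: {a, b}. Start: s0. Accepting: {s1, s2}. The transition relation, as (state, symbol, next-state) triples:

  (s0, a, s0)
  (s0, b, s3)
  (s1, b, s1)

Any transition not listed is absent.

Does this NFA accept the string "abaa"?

No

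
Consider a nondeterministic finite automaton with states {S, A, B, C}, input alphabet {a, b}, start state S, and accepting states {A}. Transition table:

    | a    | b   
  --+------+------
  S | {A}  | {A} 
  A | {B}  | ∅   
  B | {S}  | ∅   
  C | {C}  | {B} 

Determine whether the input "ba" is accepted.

Start in {S}.
Read 'b': {S} → {A}.
Read 'a': {A} → {B}.
The final set {B} contains no accepting state.

No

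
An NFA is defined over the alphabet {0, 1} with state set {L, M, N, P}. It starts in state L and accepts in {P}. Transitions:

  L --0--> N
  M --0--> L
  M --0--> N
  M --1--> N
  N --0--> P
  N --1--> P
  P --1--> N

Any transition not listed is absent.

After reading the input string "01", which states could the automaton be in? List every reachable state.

{P}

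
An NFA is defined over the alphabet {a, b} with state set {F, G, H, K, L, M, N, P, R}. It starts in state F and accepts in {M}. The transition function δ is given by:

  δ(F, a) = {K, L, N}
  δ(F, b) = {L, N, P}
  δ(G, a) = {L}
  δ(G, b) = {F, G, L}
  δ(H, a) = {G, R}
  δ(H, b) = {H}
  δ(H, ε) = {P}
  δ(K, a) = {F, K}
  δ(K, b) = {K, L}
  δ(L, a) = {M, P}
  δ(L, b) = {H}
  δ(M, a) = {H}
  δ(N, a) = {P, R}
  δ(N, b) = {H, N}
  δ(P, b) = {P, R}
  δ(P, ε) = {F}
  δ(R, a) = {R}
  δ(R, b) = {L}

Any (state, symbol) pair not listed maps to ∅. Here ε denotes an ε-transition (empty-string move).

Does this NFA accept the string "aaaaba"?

Start in {F}.
Read 'a': {F} → {K, L, N}.
Read 'a': {K, L, N} → {F, K, M, P, R}.
Read 'a': {F, K, M, P, R} → {F, H, K, L, N, P, R}.
Read 'a': {F, H, K, L, N, P, R} → {F, G, K, L, M, N, P, R}.
Read 'b': {F, G, K, L, M, N, P, R} → {F, G, H, K, L, N, P, R}.
Read 'a': {F, G, H, K, L, N, P, R} → {F, G, K, L, M, N, P, R}.
The final set {F, G, K, L, M, N, P, R} contains the accepting state M.

Yes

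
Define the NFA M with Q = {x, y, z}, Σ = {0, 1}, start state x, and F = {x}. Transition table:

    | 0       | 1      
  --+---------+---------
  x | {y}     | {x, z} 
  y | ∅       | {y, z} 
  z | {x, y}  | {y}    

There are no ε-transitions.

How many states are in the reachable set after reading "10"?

2

Start in {x}.
Read '1': {x} → {x, z}.
Read '0': {x, z} → {x, y}.
That set has 2 states.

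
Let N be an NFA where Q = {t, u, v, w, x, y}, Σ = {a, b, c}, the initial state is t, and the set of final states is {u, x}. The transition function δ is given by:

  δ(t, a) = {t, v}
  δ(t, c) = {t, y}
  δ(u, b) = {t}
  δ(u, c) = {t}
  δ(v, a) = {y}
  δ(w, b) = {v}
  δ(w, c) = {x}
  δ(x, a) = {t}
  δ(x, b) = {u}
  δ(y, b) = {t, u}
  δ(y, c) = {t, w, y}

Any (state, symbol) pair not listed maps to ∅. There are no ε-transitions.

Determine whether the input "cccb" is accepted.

Start in {t}.
Read 'c': t→{t, y}; now {t, y}.
Read 'c': t→{t, y}, y→{t, w, y}; now {t, w, y}.
Read 'c': t→{t, y}, w→{x}, y→{t, w, y}; now {t, w, x, y}.
Read 'b': t→∅, w→{v}, x→{u}, y→{t, u}; now {t, u, v}.
The final set {t, u, v} contains the accepting state u.

Yes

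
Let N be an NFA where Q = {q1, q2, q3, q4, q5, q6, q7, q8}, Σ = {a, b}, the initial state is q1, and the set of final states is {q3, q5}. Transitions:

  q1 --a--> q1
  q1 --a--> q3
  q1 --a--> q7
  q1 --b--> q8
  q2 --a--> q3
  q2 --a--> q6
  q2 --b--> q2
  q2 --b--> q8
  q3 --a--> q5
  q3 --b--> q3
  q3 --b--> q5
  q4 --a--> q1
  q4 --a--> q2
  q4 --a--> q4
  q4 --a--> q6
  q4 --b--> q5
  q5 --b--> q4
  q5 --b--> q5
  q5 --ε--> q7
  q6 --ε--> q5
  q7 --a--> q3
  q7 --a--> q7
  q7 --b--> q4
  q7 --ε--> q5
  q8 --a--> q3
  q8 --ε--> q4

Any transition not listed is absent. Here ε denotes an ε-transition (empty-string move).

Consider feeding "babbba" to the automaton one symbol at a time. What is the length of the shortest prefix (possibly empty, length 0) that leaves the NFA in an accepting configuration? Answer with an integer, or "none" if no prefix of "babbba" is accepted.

2

Start in {q1}.
Read 'b': q1→{q8}; union {q8}; ε-closure = {q4, q8}.
Read 'a': q4→{q1, q2, q4, q6}, q8→{q3}; union {q1, q2, q3, q4, q6}; ε-closure = {q1, q2, q3, q4, q5, q6, q7}.
None of the earlier sets intersect F, but {q1, q2, q3, q4, q5, q6, q7} does.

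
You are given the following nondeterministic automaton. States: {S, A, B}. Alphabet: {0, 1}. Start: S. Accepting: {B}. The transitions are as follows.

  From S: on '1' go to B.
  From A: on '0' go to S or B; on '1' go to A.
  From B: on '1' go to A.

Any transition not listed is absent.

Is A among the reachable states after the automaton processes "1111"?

Start in {S}.
Read '1': S→{B}; now {B}.
Read '1': B→{A}; now {A}.
Read '1': A→{A}; now {A}.
Read '1': A→{A}; now {A}.
State A is in {A}.

Yes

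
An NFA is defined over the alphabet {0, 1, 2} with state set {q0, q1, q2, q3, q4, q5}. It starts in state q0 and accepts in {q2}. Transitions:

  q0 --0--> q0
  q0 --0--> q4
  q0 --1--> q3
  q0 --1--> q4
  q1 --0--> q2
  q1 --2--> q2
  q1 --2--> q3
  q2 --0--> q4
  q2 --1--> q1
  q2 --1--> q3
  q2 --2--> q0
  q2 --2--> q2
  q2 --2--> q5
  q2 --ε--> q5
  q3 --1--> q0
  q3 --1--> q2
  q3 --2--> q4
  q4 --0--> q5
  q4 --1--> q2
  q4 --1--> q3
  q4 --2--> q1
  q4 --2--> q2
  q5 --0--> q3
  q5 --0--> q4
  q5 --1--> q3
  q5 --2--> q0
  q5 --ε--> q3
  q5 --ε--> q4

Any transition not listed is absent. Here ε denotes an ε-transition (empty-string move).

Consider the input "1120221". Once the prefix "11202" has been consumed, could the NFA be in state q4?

Yes

Start in {q0}.
Read '1': q0→{q3, q4}; now {q3, q4}.
Read '1': q3→{q0, q2}, q4→{q2, q3}; union {q0, q2, q3}; ε-closure = {q0, q2, q3, q4, q5}.
Read '2': q0→∅, q2→{q0, q2, q5}, q3→{q4}, q4→{q1, q2}, q5→{q0}; union {q0, q1, q2, q4, q5}; ε-closure = {q0, q1, q2, q3, q4, q5}.
Read '0': q0→{q0, q4}, q1→{q2}, q2→{q4}, q3→∅, q4→{q5}, q5→{q3, q4}; now {q0, q2, q3, q4, q5}.
Read '2': q0→∅, q2→{q0, q2, q5}, q3→{q4}, q4→{q1, q2}, q5→{q0}; union {q0, q1, q2, q4, q5}; ε-closure = {q0, q1, q2, q3, q4, q5}.
State q4 is in {q0, q1, q2, q3, q4, q5}.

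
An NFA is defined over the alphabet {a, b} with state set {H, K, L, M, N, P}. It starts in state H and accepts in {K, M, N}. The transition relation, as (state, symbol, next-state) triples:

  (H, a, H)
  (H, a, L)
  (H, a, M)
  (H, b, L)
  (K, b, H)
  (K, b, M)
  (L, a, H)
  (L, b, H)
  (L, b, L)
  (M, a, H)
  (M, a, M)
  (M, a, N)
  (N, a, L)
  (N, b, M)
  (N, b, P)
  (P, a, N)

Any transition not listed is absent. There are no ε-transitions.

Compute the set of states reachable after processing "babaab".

{H, L}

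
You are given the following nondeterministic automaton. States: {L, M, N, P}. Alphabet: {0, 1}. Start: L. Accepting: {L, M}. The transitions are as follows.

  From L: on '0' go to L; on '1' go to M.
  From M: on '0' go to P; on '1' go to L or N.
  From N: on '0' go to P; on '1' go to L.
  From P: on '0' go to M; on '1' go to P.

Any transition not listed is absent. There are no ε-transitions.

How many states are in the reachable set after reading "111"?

Start in {L}.
Read '1': {L} → {M}.
Read '1': {M} → {L, N}.
Read '1': {L, N} → {L, M}.
That set has 2 states.

2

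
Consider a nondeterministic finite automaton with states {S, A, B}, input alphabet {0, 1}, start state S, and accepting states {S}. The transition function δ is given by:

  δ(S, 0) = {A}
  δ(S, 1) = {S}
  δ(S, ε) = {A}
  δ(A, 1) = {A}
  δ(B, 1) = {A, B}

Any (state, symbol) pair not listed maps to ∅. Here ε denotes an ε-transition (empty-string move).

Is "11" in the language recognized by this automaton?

Yes

Start: ε-closure({S}) = {S, A}.
Read '1': {S, A} → {S, A}.
Read '1': {S, A} → {S, A}.
The final set {S, A} contains the accepting state S.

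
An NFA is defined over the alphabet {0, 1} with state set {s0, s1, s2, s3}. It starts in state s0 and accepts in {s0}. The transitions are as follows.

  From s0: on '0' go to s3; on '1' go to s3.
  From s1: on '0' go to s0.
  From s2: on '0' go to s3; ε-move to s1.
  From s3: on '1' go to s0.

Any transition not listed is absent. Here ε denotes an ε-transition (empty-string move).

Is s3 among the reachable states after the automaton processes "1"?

Start in {s0}.
Read '1': {s0} → {s3}.
State s3 is in {s3}.

Yes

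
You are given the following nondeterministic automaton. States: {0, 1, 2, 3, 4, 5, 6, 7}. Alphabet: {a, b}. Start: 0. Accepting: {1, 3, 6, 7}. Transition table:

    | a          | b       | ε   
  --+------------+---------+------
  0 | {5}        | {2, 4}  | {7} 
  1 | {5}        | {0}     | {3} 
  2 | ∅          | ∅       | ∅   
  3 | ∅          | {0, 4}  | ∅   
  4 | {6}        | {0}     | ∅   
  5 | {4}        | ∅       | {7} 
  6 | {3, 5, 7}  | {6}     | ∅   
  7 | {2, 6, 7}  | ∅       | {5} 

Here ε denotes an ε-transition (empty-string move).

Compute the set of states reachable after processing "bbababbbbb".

{0, 2, 4, 5, 6, 7}

Start: ε-closure({0}) = {0, 5, 7}.
Read 'b': {0, 5, 7} → {2, 4}.
Read 'b': {2, 4} → {0, 5, 7}.
Read 'a': {0, 5, 7} → {2, 4, 5, 6, 7}.
Read 'b': {2, 4, 5, 6, 7} → {0, 5, 6, 7}.
Read 'a': {0, 5, 6, 7} → {2, 3, 4, 5, 6, 7}.
Read 'b': {2, 3, 4, 5, 6, 7} → {0, 4, 5, 6, 7}.
Read 'b': {0, 4, 5, 6, 7} → {0, 2, 4, 5, 6, 7}.
Read 'b': {0, 2, 4, 5, 6, 7} → {0, 2, 4, 5, 6, 7}.
Read 'b': {0, 2, 4, 5, 6, 7} → {0, 2, 4, 5, 6, 7}.
Read 'b': {0, 2, 4, 5, 6, 7} → {0, 2, 4, 5, 6, 7}.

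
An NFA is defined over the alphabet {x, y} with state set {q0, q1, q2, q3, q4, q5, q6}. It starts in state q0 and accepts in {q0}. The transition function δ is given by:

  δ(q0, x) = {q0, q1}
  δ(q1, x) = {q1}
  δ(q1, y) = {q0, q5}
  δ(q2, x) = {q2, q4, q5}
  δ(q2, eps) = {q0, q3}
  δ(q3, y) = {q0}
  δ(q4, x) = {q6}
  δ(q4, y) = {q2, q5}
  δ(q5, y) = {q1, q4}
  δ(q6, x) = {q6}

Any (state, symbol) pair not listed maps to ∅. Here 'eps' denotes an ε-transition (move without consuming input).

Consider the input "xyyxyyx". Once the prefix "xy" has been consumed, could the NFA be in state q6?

No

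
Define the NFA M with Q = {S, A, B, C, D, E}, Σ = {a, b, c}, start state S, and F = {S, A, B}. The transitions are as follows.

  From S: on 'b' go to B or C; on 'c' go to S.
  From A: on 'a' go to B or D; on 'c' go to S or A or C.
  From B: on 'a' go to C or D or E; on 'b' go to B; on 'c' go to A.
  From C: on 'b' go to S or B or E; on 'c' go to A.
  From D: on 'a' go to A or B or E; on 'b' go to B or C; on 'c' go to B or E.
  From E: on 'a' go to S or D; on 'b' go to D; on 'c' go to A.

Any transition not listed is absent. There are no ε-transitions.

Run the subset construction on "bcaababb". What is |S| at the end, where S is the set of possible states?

Start in {S}.
Read 'b': {S} → {B, C}.
Read 'c': {B, C} → {A}.
Read 'a': {A} → {B, D}.
Read 'a': {B, D} → {A, B, C, D, E}.
Read 'b': {A, B, C, D, E} → {S, B, C, D, E}.
Read 'a': {S, B, C, D, E} → {S, A, B, C, D, E}.
Read 'b': {S, A, B, C, D, E} → {S, B, C, D, E}.
Read 'b': {S, B, C, D, E} → {S, B, C, D, E}.
That set has 5 states.

5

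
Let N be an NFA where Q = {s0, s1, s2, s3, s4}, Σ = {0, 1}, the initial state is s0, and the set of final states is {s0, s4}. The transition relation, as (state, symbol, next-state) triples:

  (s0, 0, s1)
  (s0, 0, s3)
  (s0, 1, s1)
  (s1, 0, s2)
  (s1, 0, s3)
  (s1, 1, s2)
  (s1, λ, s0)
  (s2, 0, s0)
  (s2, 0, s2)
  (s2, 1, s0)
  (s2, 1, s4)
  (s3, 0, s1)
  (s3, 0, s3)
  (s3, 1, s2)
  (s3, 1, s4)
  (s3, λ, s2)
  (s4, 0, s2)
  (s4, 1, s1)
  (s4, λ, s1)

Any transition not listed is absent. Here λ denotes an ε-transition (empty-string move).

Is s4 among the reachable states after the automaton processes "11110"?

No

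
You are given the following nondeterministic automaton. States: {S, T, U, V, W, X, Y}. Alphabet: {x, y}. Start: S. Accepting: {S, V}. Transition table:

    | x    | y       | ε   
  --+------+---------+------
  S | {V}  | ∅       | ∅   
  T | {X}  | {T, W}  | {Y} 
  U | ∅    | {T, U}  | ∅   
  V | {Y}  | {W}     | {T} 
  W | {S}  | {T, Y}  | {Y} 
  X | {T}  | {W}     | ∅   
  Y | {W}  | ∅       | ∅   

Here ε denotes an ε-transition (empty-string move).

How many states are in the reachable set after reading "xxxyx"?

4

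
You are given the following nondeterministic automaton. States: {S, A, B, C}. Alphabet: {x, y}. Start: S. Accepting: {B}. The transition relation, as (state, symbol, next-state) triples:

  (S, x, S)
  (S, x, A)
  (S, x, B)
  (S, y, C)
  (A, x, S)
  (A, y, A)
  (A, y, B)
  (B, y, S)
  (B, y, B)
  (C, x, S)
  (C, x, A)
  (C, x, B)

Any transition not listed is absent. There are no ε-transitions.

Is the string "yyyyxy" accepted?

No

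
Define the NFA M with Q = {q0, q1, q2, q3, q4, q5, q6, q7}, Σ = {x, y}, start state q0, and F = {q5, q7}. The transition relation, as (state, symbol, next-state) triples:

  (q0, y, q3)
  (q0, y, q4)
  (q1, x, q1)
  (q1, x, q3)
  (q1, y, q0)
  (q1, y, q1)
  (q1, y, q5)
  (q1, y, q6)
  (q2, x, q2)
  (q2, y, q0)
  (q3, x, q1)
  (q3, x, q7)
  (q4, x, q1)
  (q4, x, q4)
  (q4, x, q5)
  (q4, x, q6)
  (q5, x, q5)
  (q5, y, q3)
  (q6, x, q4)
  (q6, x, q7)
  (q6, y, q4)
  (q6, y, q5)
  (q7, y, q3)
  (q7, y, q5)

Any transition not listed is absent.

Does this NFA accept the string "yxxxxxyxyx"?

Yes

Start in {q0}.
Read 'y': {q0} → {q3, q4}.
Read 'x': {q3, q4} → {q1, q4, q5, q6, q7}.
Read 'x': {q1, q4, q5, q6, q7} → {q1, q3, q4, q5, q6, q7}.
Read 'x': {q1, q3, q4, q5, q6, q7} → {q1, q3, q4, q5, q6, q7}.
Read 'x': {q1, q3, q4, q5, q6, q7} → {q1, q3, q4, q5, q6, q7}.
Read 'x': {q1, q3, q4, q5, q6, q7} → {q1, q3, q4, q5, q6, q7}.
Read 'y': {q1, q3, q4, q5, q6, q7} → {q0, q1, q3, q4, q5, q6}.
Read 'x': {q0, q1, q3, q4, q5, q6} → {q1, q3, q4, q5, q6, q7}.
Read 'y': {q1, q3, q4, q5, q6, q7} → {q0, q1, q3, q4, q5, q6}.
Read 'x': {q0, q1, q3, q4, q5, q6} → {q1, q3, q4, q5, q6, q7}.
The final set {q1, q3, q4, q5, q6, q7} contains the accepting states q5, q7.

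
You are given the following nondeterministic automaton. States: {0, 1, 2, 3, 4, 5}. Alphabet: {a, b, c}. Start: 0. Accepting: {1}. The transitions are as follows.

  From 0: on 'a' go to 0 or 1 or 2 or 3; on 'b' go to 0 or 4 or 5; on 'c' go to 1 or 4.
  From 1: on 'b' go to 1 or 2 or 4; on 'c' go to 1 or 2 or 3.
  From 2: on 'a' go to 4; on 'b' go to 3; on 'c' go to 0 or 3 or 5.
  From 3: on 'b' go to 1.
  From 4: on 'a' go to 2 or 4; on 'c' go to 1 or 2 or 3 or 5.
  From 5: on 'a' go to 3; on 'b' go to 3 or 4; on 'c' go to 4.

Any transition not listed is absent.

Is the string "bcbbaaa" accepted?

Start in {0}.
Read 'b': 0→{0, 4, 5}; now {0, 4, 5}.
Read 'c': 0→{1, 4}, 4→{1, 2, 3, 5}, 5→{4}; now {1, 2, 3, 4, 5}.
Read 'b': 1→{1, 2, 4}, 2→{3}, 3→{1}, 4→∅, 5→{3, 4}; now {1, 2, 3, 4}.
Read 'b': 1→{1, 2, 4}, 2→{3}, 3→{1}, 4→∅; now {1, 2, 3, 4}.
Read 'a': 1→∅, 2→{4}, 3→∅, 4→{2, 4}; now {2, 4}.
Read 'a': 2→{4}, 4→{2, 4}; now {2, 4}.
Read 'a': 2→{4}, 4→{2, 4}; now {2, 4}.
The final set {2, 4} contains no accepting state.

No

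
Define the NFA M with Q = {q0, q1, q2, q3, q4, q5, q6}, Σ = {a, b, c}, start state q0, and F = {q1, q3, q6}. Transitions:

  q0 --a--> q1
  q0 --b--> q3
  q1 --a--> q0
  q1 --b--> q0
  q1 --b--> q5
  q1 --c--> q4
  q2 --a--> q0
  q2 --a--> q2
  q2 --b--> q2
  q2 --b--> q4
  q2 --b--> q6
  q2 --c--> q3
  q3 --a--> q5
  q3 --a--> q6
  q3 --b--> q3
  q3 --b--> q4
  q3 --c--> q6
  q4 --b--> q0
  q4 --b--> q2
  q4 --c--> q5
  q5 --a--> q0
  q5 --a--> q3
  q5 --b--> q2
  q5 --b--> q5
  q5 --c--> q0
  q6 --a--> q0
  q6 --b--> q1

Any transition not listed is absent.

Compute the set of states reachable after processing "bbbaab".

Start in {q0}.
Read 'b': q0→{q3}; now {q3}.
Read 'b': q3→{q3, q4}; now {q3, q4}.
Read 'b': q3→{q3, q4}, q4→{q0, q2}; now {q0, q2, q3, q4}.
Read 'a': q0→{q1}, q2→{q0, q2}, q3→{q5, q6}, q4→∅; now {q0, q1, q2, q5, q6}.
Read 'a': q0→{q1}, q1→{q0}, q2→{q0, q2}, q5→{q0, q3}, q6→{q0}; now {q0, q1, q2, q3}.
Read 'b': q0→{q3}, q1→{q0, q5}, q2→{q2, q4, q6}, q3→{q3, q4}; now {q0, q2, q3, q4, q5, q6}.

{q0, q2, q3, q4, q5, q6}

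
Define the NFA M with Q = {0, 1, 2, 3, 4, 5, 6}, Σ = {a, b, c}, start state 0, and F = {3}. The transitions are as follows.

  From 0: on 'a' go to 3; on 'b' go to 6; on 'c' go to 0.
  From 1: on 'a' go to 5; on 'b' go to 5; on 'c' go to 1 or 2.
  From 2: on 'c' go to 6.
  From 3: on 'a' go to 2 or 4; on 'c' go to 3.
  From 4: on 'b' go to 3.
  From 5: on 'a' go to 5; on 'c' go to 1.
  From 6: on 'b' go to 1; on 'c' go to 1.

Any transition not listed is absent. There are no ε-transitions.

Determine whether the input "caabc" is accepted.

Yes

Start in {0}.
Read 'c': 0→{0}; now {0}.
Read 'a': 0→{3}; now {3}.
Read 'a': 3→{2, 4}; now {2, 4}.
Read 'b': 2→∅, 4→{3}; now {3}.
Read 'c': 3→{3}; now {3}.
The final set {3} contains the accepting state 3.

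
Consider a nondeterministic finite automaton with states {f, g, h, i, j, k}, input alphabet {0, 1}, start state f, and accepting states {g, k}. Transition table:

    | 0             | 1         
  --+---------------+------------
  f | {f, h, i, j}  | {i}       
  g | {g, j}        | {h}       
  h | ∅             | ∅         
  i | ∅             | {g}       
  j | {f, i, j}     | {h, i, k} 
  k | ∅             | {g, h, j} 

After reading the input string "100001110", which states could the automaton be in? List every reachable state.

∅

Start in {f}.
Read '1': {f} → {i}.
Read '0': {i} → ∅.
The set is empty and remains empty for the remaining 7 symbols.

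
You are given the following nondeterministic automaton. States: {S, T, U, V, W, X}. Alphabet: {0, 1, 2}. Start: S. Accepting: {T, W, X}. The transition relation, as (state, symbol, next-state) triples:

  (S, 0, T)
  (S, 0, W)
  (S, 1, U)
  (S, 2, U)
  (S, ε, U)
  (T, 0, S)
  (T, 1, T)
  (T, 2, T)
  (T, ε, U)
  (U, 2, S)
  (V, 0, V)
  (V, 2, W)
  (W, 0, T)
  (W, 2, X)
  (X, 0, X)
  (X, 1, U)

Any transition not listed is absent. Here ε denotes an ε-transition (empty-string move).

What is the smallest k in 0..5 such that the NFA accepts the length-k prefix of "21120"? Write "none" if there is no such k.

Start: ε-closure({S}) = {S, U}.
Read '2': S→{U}, U→{S}; now {S, U}.
Read '1': S→{U}, U→∅; now {U}.
Read '1': U→∅; now ∅.
The set is empty and remains empty for the remaining 2 symbols.
No reachable set along the way intersects F.

none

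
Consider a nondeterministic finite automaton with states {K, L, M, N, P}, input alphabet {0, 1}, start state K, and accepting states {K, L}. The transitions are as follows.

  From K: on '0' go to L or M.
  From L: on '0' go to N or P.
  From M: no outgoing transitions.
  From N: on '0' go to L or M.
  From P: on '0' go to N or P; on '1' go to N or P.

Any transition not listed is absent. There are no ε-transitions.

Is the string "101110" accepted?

No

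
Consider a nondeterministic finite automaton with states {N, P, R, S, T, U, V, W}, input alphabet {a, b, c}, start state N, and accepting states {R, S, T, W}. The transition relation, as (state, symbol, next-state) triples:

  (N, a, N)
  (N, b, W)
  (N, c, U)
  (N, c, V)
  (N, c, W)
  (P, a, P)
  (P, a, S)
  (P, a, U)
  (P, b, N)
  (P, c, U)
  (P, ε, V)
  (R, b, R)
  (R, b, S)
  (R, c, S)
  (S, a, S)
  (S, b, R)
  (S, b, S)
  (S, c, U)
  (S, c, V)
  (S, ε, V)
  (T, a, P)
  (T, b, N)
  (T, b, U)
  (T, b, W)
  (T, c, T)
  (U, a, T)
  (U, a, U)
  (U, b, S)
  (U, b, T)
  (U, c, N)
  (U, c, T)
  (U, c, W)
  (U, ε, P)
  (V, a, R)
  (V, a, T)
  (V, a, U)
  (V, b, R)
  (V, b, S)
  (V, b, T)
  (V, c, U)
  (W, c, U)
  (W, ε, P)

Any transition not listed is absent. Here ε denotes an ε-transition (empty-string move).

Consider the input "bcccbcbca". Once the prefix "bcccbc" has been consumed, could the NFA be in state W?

Start in {N}.
Read 'b': N→{W}; union {W}; ε-closure = {P, V, W}.
Read 'c': P→{U}, V→{U}, W→{U}; union {U}; ε-closure = {P, U, V}.
Read 'c': P→{U}, U→{N, T, W}, V→{U}; union {N, T, U, W}; ε-closure = {N, P, T, U, V, W}.
Read 'c': N→{U, V, W}, P→{U}, T→{T}, U→{N, T, W}, V→{U}, W→{U}; union {N, T, U, V, W}; ε-closure = {N, P, T, U, V, W}.
Read 'b': N→{W}, P→{N}, T→{N, U, W}, U→{S, T}, V→{R, S, T}, W→∅; union {N, R, S, T, U, W}; ε-closure = {N, P, R, S, T, U, V, W}.
Read 'c': N→{U, V, W}, P→{U}, R→{S}, S→{U, V}, T→{T}, U→{N, T, W}, V→{U}, W→{U}; union {N, S, T, U, V, W}; ε-closure = {N, P, S, T, U, V, W}.
State W is in {N, P, S, T, U, V, W}.

Yes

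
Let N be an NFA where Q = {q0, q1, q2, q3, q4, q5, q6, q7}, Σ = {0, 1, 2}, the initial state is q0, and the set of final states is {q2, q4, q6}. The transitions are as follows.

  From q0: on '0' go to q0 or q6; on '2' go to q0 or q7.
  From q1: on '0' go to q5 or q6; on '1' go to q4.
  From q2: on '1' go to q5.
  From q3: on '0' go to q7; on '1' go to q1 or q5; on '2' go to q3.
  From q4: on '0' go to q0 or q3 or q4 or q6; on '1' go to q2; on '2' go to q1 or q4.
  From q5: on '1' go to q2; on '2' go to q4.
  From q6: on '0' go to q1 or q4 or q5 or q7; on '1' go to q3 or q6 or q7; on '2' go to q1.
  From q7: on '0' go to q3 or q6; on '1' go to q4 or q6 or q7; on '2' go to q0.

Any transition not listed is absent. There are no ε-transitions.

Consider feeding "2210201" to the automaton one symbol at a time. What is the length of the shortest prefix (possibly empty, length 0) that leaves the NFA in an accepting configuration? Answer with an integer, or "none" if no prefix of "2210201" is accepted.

Start in {q0}.
Read '2': q0→{q0, q7}; now {q0, q7}.
Read '2': q0→{q0, q7}, q7→{q0}; now {q0, q7}.
Read '1': q0→∅, q7→{q4, q6, q7}; now {q4, q6, q7}.
None of the earlier sets intersect F, but {q4, q6, q7} does.

3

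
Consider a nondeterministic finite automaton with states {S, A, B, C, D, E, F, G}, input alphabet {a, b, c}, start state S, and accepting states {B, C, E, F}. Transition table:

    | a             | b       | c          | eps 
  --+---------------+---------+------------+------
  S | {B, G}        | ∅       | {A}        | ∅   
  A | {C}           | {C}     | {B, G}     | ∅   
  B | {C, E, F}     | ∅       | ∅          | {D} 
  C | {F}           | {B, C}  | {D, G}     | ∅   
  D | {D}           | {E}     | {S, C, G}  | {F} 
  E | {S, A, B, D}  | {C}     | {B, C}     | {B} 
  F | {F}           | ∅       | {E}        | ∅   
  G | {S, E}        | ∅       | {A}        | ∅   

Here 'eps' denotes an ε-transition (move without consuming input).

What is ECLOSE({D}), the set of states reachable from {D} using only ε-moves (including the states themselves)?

{D, F}

Begin with {D}.
ε-move D → F; add F.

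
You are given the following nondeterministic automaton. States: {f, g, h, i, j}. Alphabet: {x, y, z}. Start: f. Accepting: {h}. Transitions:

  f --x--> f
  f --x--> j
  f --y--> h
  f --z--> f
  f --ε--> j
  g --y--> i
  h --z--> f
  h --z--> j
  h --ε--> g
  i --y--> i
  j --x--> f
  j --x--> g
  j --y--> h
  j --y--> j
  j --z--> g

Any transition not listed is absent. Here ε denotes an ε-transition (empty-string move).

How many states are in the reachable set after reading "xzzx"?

Start: ε-closure({f}) = {f, j}.
Read 'x': f→{f, j}, j→{f, g}; now {f, g, j}.
Read 'z': f→{f}, g→∅, j→{g}; union {f, g}; ε-closure = {f, g, j}.
Read 'z': f→{f}, g→∅, j→{g}; union {f, g}; ε-closure = {f, g, j}.
Read 'x': f→{f, j}, g→∅, j→{f, g}; now {f, g, j}.
That set has 3 states.

3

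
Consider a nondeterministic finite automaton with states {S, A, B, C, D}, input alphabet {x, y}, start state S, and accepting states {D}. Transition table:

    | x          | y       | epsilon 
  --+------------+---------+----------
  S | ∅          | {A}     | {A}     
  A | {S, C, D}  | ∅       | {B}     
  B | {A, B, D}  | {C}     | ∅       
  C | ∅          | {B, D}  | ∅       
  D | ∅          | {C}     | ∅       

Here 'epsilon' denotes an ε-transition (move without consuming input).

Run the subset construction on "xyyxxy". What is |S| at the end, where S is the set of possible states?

Start: ε-closure({S}) = {S, A, B}.
Read 'x': S→∅, A→{S, C, D}, B→{A, B, D}; now {S, A, B, C, D}.
Read 'y': S→{A}, A→∅, B→{C}, C→{B, D}, D→{C}; now {A, B, C, D}.
Read 'y': A→∅, B→{C}, C→{B, D}, D→{C}; now {B, C, D}.
Read 'x': B→{A, B, D}, C→∅, D→∅; now {A, B, D}.
Read 'x': A→{S, C, D}, B→{A, B, D}, D→∅; now {S, A, B, C, D}.
Read 'y': S→{A}, A→∅, B→{C}, C→{B, D}, D→{C}; now {A, B, C, D}.
That set has 4 states.

4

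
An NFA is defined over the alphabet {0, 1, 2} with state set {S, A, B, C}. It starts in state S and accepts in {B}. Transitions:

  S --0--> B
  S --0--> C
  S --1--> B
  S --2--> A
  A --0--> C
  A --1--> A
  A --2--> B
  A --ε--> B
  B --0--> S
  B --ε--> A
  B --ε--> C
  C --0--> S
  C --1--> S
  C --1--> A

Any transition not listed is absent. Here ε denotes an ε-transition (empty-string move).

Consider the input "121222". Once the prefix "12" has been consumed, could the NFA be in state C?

Yes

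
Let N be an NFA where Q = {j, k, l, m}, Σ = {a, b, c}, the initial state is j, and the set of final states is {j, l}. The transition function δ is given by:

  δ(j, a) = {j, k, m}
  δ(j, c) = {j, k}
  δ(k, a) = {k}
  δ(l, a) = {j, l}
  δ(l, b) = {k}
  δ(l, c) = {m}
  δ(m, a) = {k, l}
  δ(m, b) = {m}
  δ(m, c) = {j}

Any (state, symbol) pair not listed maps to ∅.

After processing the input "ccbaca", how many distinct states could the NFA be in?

0

Start in {j}.
Read 'c': j→{j, k}; now {j, k}.
Read 'c': j→{j, k}, k→∅; now {j, k}.
Read 'b': j→∅, k→∅; now ∅.
The set is empty and remains empty for the remaining 3 symbols.
That set has 0 states.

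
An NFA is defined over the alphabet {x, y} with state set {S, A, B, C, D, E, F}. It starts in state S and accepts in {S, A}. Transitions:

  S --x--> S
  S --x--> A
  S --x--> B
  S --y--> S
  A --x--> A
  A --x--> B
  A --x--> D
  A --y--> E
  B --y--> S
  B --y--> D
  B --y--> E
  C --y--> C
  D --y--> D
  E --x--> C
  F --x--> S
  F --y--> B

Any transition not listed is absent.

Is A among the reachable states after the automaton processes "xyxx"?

Yes

Start in {S}.
Read 'x': S→{S, A, B}; now {S, A, B}.
Read 'y': S→{S}, A→{E}, B→{S, D, E}; now {S, D, E}.
Read 'x': S→{S, A, B}, D→∅, E→{C}; now {S, A, B, C}.
Read 'x': S→{S, A, B}, A→{A, B, D}, B→∅, C→∅; now {S, A, B, D}.
State A is in {S, A, B, D}.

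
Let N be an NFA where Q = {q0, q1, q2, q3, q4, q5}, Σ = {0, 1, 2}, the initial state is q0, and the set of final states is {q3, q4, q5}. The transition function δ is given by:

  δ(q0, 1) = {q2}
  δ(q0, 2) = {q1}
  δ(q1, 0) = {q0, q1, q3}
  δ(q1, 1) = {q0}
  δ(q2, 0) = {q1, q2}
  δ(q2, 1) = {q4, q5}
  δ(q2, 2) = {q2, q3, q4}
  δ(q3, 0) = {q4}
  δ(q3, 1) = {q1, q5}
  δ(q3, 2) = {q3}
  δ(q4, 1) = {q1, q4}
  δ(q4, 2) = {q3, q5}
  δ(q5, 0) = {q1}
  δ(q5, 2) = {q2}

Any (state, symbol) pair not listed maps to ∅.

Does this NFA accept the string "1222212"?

Yes

Start in {q0}.
Read '1': q0→{q2}; now {q2}.
Read '2': q2→{q2, q3, q4}; now {q2, q3, q4}.
Read '2': q2→{q2, q3, q4}, q3→{q3}, q4→{q3, q5}; now {q2, q3, q4, q5}.
Read '2': q2→{q2, q3, q4}, q3→{q3}, q4→{q3, q5}, q5→{q2}; now {q2, q3, q4, q5}.
Read '2': q2→{q2, q3, q4}, q3→{q3}, q4→{q3, q5}, q5→{q2}; now {q2, q3, q4, q5}.
Read '1': q2→{q4, q5}, q3→{q1, q5}, q4→{q1, q4}, q5→∅; now {q1, q4, q5}.
Read '2': q1→∅, q4→{q3, q5}, q5→{q2}; now {q2, q3, q5}.
The final set {q2, q3, q5} contains the accepting states q3, q5.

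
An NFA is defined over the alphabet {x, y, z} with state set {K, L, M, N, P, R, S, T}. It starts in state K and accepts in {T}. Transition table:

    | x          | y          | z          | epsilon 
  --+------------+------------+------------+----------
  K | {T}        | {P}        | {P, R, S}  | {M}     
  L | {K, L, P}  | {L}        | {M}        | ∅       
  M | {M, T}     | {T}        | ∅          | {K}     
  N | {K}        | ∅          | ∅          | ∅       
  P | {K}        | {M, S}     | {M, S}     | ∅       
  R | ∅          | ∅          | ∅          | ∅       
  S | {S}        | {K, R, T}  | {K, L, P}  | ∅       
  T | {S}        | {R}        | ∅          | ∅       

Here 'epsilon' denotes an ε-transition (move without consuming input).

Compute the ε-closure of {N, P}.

{N, P}

Begin with {N, P}.
No ε-moves leave this set, so the closure equals the set itself.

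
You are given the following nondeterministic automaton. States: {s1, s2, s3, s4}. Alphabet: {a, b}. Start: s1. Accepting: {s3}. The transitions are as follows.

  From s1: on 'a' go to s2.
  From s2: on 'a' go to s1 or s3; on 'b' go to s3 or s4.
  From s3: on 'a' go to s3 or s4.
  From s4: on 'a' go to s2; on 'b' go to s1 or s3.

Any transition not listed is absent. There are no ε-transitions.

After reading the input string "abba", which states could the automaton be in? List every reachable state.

{s2, s3, s4}

Start in {s1}.
Read 'a': {s1} → {s2}.
Read 'b': {s2} → {s3, s4}.
Read 'b': {s3, s4} → {s1, s3}.
Read 'a': {s1, s3} → {s2, s3, s4}.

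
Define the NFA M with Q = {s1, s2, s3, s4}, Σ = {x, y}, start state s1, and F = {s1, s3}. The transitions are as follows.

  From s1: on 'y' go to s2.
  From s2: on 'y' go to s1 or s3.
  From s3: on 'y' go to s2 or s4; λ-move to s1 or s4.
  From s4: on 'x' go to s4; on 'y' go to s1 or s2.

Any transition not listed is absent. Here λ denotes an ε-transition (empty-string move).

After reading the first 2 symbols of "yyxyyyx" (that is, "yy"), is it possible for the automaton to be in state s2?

No

Start in {s1}.
Read 'y': {s1} → {s2}.
Read 'y': {s2} → {s1, s3, s4}.
State s2 is not in {s1, s3, s4}.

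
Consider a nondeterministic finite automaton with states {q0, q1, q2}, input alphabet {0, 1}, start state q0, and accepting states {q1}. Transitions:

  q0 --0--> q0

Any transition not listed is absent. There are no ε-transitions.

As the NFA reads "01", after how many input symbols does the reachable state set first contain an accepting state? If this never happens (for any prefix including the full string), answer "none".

Start in {q0}.
Read '0': {q0} → {q0}.
Read '1': {q0} → ∅.
No reachable set along the way intersects F.

none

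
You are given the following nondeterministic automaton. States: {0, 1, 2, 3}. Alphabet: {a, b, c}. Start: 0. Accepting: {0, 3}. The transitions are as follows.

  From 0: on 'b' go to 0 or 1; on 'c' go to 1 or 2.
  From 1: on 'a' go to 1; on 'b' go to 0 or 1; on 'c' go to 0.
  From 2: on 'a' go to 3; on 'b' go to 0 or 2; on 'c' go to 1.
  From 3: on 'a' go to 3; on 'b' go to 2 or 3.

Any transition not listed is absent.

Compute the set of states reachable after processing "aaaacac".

Start in {0}.
Read 'a': {0} → ∅.
The set is empty and remains empty for the remaining 6 symbols.

∅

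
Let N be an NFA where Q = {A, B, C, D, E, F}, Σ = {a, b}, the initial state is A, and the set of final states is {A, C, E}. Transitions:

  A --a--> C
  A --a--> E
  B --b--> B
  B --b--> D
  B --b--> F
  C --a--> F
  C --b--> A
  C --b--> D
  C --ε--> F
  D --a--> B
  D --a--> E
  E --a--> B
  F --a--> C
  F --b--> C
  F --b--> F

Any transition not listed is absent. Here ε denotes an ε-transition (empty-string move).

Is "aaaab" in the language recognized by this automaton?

Yes

Start in {A}.
Read 'a': A→{C, E}; union {C, E}; ε-closure = {C, E, F}.
Read 'a': C→{F}, E→{B}, F→{C}; now {B, C, F}.
Read 'a': B→∅, C→{F}, F→{C}; now {C, F}.
Read 'a': C→{F}, F→{C}; now {C, F}.
Read 'b': C→{A, D}, F→{C, F}; now {A, C, D, F}.
The final set {A, C, D, F} contains the accepting states A, C.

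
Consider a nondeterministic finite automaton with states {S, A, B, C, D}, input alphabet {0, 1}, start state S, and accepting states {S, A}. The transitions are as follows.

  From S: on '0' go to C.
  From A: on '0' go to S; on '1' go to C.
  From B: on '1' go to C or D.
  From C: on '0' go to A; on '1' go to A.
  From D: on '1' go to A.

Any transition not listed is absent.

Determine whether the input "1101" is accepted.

No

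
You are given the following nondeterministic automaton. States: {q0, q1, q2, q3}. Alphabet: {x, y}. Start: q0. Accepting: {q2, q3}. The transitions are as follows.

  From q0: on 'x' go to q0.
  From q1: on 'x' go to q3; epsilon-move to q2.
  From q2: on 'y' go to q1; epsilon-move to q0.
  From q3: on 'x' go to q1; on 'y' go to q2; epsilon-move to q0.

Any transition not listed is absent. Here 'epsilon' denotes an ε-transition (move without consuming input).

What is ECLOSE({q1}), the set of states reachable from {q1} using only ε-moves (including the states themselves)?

{q0, q1, q2}

Begin with {q1}.
ε-move q1 → q2; add q2.
ε-move q2 → q0; add q0.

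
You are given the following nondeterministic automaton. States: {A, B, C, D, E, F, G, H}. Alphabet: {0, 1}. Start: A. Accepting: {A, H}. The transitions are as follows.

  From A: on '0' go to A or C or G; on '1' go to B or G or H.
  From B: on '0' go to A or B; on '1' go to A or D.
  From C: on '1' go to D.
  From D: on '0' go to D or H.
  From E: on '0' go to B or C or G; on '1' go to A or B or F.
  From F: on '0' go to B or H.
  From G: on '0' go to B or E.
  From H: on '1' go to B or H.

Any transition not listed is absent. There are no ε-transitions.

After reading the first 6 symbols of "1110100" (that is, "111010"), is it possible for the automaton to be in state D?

Start in {A}.
Read '1': {A} → {B, G, H}.
Read '1': {B, G, H} → {A, B, D, H}.
Read '1': {A, B, D, H} → {A, B, D, G, H}.
Read '0': {A, B, D, G, H} → {A, B, C, D, E, G, H}.
Read '1': {A, B, C, D, E, G, H} → {A, B, D, F, G, H}.
Read '0': {A, B, D, F, G, H} → {A, B, C, D, E, G, H}.
State D is in {A, B, C, D, E, G, H}.

Yes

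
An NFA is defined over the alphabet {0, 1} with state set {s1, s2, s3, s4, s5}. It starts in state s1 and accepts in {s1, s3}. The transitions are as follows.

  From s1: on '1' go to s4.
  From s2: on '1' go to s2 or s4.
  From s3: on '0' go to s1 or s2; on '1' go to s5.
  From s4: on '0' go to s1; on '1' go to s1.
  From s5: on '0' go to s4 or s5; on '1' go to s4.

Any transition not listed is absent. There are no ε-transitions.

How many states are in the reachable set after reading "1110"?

Start in {s1}.
Read '1': s1→{s4}; now {s4}.
Read '1': s4→{s1}; now {s1}.
Read '1': s1→{s4}; now {s4}.
Read '0': s4→{s1}; now {s1}.
That set has 1 state.

1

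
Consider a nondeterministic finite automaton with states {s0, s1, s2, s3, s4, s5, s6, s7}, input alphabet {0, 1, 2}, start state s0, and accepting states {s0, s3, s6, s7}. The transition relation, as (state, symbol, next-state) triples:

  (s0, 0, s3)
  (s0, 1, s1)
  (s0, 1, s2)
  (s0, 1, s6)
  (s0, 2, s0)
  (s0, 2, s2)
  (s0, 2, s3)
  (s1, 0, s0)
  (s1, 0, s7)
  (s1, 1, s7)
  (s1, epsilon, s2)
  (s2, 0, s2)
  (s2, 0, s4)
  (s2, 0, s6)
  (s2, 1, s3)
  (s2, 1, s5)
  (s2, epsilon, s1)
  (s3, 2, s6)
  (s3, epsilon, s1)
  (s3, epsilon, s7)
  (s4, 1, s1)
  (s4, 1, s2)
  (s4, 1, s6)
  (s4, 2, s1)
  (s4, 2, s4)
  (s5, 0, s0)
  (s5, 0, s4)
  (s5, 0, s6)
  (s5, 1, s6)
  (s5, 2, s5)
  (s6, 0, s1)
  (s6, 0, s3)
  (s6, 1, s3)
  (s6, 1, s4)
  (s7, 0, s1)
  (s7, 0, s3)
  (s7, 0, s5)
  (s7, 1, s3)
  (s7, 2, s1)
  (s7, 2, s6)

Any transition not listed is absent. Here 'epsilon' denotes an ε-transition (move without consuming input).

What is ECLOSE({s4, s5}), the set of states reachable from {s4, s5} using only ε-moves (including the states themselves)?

{s4, s5}

Begin with {s4, s5}.
No ε-moves leave this set, so the closure equals the set itself.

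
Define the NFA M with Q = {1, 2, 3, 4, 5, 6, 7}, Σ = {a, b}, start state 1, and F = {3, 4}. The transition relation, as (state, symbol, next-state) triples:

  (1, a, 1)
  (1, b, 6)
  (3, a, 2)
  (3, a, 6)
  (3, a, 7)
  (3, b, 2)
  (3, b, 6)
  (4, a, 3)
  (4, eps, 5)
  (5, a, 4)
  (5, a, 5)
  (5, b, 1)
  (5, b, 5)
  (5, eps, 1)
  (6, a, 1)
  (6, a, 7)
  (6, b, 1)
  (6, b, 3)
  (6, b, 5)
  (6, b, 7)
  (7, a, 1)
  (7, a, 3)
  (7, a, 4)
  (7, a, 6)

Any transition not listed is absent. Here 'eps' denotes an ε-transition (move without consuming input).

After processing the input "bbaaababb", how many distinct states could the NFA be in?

6

Start in {1}.
Read 'b': {1} → {6}.
Read 'b': {6} → {1, 3, 5, 7}.
Read 'a': {1, 3, 5, 7} → {1, 2, 3, 4, 5, 6, 7}.
Read 'a': {1, 2, 3, 4, 5, 6, 7} → {1, 2, 3, 4, 5, 6, 7}.
Read 'a': {1, 2, 3, 4, 5, 6, 7} → {1, 2, 3, 4, 5, 6, 7}.
Read 'b': {1, 2, 3, 4, 5, 6, 7} → {1, 2, 3, 5, 6, 7}.
Read 'a': {1, 2, 3, 5, 6, 7} → {1, 2, 3, 4, 5, 6, 7}.
Read 'b': {1, 2, 3, 4, 5, 6, 7} → {1, 2, 3, 5, 6, 7}.
Read 'b': {1, 2, 3, 5, 6, 7} → {1, 2, 3, 5, 6, 7}.
That set has 6 states.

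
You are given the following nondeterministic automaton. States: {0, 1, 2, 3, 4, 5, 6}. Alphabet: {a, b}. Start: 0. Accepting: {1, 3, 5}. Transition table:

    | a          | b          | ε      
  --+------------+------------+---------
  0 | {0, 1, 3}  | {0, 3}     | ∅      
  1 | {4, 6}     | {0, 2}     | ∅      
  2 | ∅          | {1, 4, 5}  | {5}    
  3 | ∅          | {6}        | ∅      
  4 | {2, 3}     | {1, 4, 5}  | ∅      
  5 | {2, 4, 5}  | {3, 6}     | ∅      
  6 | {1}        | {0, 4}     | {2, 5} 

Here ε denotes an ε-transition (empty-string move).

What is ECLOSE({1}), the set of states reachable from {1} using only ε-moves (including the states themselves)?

Begin with {1}.
No ε-moves leave this set, so the closure equals the set itself.

{1}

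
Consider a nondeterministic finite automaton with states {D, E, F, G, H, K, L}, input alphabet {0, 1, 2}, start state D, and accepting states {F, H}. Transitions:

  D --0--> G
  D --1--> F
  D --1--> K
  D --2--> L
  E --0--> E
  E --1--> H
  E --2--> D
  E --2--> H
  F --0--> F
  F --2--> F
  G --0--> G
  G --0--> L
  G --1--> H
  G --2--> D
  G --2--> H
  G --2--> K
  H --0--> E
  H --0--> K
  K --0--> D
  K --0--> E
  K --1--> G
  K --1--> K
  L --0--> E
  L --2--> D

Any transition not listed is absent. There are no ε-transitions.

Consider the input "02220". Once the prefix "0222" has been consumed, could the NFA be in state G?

No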